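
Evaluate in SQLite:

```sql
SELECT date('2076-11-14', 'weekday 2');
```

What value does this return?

2076-11-17

`weekday 2` advances to the next Tuesday; 2076-11-14 is a Saturday, so it moves forward to 2076-11-17.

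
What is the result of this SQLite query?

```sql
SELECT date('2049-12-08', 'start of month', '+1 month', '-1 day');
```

2049-12-31

`start of month` rewinds 2049-12-08 to 2049-12-01.
Adding +1 month to 2049-12-01 gives 2050-01-01.
Going back 1 day from 2050-01-01 reaches 2049-12-31 (last day of December, 31 days).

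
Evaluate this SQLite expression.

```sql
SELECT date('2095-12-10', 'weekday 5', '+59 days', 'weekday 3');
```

2096-02-15

`weekday 5` advances to the next Friday; 2095-12-10 is a Saturday, so it moves forward to 2095-12-16.
Applying '+59 days' to 2095-12-16: counting 59 days forward gives 2096-02-13.
`weekday 3` advances to the next Wednesday; 2096-02-13 is a Monday, so it moves forward to 2096-02-15.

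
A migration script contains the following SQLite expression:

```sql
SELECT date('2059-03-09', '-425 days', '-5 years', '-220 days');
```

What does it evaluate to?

2052-06-02

Applying '-425 days' to 2059-03-09: counting 425 days back gives 2058-01-08.
Adding -5 years to 2058-01-08 gives 2053-01-08.
Applying '-220 days' to 2053-01-08: counting 220 days back gives 2052-06-02.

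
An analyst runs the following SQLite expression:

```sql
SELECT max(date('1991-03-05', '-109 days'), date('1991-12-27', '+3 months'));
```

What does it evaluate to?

1992-03-27

date('1991-03-05', '-109 days') → 1990-11-16.
date('1991-12-27', '+3 months') → 1992-03-27.
Later of the two is 1992-03-27.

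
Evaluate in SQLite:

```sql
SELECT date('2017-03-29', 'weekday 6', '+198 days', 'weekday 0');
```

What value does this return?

`weekday 6` advances to the next Saturday; 2017-03-29 is a Wednesday, so it moves forward to 2017-04-01.
Applying '+198 days' to 2017-04-01: counting 198 days forward gives 2017-10-16.
`weekday 0` advances to the next Sunday; 2017-10-16 is a Monday, so it moves forward to 2017-10-22.

2017-10-22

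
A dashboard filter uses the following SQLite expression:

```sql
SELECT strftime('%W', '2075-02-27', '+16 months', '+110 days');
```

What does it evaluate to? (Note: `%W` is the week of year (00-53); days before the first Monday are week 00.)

First apply '+16 months', '+110 days': 2075-02-27 → 2076-10-15.
2076-10-15 is a Thursday. SQLite's %W counts Mondays since the year started; the result is 41.

41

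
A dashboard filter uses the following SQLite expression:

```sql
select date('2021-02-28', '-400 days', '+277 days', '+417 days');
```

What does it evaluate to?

2021-12-19

Applying '-400 days' to 2021-02-28: counting 400 days back gives 2020-01-25.
Applying '+277 days' to 2020-01-25: counting 277 days forward gives 2020-10-28.
Applying '+417 days' to 2020-10-28: counting 417 days forward gives 2021-12-19.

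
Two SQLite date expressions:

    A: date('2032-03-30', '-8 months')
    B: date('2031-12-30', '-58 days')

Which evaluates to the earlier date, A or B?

A

A = 2031-07-30.
B = 2031-11-02.
A is earlier.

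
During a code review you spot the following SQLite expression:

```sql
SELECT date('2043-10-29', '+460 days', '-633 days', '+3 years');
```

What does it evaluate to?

2046-05-09

Applying '+460 days' to 2043-10-29: counting 460 days forward gives 2045-01-31.
Applying '-633 days' to 2045-01-31: counting 633 days back gives 2043-05-09.
Adding +3 years to 2043-05-09 gives 2046-05-09.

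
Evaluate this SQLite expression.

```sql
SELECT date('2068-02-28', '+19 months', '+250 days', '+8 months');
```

Adding +19 months to 2068-02-28 gives 2069-09-28.
Applying '+250 days' to 2069-09-28: counting 250 days forward gives 2070-06-05.
Adding +8 months to 2070-06-05 gives 2071-02-05.

2071-02-05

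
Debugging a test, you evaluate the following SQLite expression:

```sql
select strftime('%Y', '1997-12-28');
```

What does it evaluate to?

`%Y` extracts the 4-digit year: 1997.

1997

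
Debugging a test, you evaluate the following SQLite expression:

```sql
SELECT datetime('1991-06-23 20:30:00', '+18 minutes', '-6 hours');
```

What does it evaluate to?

1991-06-23 14:48:00

+18 minutes from 1991-06-23 20:30:00 is 1991-06-23 20:48:00.
-6 hours from 1991-06-23 20:48:00 is 1991-06-23 14:48:00.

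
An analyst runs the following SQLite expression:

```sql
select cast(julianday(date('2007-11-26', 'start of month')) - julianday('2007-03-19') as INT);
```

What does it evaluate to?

227

`start of month` rewinds 2007-11-26 to 2007-11-01.
12 days remain in March 2007 after the 19th (31 − 19).
Full months from April 2007 through October 2007 contribute their day counts.
Then 1 day into November 2007.
Total: 12 + 30 + 31 + 30 + 31 + 31 + 30 + 31 + 1 = 227.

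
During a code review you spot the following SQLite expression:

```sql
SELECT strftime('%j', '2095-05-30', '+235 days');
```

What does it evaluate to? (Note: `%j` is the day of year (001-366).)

020

First apply '+235 days': 2095-05-30 → 2096-01-20.
Day-of-year for 2096-01-20: days since 2096-01-01 inclusive = 20, zero-padded to 020.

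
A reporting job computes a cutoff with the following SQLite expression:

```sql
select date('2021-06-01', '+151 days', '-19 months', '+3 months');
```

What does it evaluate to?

Applying '+151 days' to 2021-06-01: counting 151 days forward gives 2021-10-30.
Adding -19 months to 2021-10-30 gives 2020-03-30.
Adding +3 months to 2020-03-30 gives 2020-06-30.

2020-06-30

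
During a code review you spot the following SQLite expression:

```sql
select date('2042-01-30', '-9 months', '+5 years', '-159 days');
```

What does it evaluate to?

Adding -9 months to 2042-01-30 gives 2041-04-30.
Adding +5 years to 2041-04-30 gives 2046-04-30.
Applying '-159 days' to 2046-04-30: counting 159 days back gives 2045-11-22.

2045-11-22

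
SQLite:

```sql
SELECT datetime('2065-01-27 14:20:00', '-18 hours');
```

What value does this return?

2065-01-26 20:20:00

-18 hours from 2065-01-27 14:20:00 is 2065-01-26 20:20:00 (crosses midnight).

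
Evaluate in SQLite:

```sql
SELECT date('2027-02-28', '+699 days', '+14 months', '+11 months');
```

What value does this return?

2031-02-27

Applying '+699 days' to 2027-02-28: counting 699 days forward gives 2029-01-27.
Adding +14 months to 2029-01-27 gives 2030-03-27.
Adding +11 months to 2030-03-27 gives 2031-02-27.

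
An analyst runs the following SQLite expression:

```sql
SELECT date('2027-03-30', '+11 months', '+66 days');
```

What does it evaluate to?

2028-05-06

Adding +11 months to 2027-03-30 targets 2028-02-30. February 2028 has only 29 days, so SQLite normalizes the 1-day overflow forward to 2028-03-01.
Applying '+66 days' to 2028-03-01: counting 66 days forward gives 2028-05-06.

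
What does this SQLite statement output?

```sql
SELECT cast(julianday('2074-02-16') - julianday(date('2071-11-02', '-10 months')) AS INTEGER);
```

1141

Adding -10 months to 2071-11-02 gives 2071-01-02.
29 days remain in January 2071 after the 2nd (31 − 2).
Full months from February 2071 through January 2074 contribute their day counts.
Then 16 days into February 2074.
Total: 29 + 28 + 31 + 30 + 31 + 30 + 31 + 31 + 30 + 31 + 30 + 31 + 31 + 29 + 31 + 30 + 31 + 30 + 31 + 31 + 30 + 31 + 30 + 31 + 31 + 28 + 31 + 30 + 31 + 30 + 31 + 31 + 30 + 31 + 30 + 31 + 31 + 16 = 1141.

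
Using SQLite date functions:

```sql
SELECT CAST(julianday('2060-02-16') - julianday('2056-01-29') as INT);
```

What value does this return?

1479

2 days remain in January 2056 after the 29th (31 − 29).
Full months from February 2056 through January 2060 contribute their day counts.
Then 16 days into February 2060.
Total: 2 + 29 + 31 + 30 + 31 + 30 + 31 + 31 + 30 + 31 + 30 + 31 + 31 + 28 + 31 + 30 + 31 + 30 + 31 + 31 + 30 + 31 + 30 + 31 + 31 + 28 + 31 + 30 + 31 + 30 + 31 + 31 + 30 + 31 + 30 + 31 + 31 + 28 + 31 + 30 + 31 + 30 + 31 + 31 + 30 + 31 + 30 + 31 + 31 + 16 = 1479.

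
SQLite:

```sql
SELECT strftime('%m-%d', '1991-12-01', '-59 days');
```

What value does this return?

First apply '-59 days': 1991-12-01 → 1991-10-03.
`%m-%d` extracts the month-day: 10-03.

10-03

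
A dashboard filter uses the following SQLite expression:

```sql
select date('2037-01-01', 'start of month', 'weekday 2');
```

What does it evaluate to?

2037-01-06

`start of month` rewinds 2037-01-01 to 2037-01-01.
`weekday 2` advances to the next Tuesday; 2037-01-01 is a Thursday, so it moves forward to 2037-01-06.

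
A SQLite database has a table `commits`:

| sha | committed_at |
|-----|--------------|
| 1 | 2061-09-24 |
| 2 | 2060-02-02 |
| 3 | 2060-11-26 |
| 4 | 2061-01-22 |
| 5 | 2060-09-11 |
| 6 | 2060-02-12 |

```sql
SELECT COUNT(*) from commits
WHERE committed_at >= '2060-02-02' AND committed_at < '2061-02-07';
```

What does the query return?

Rows in [2060-02-02, 2061-02-07): 2060-02-02, 2060-11-26, 2061-01-22, 2060-09-11, 2060-02-12 → 5 rows.

5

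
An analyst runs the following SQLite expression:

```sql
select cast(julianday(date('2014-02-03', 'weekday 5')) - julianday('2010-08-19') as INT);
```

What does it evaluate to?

`weekday 5` advances to the next Friday; 2014-02-03 is a Monday, so it moves forward to 2014-02-07.
12 days remain in August 2010 after the 19th (31 − 19).
Full months from September 2010 through January 2014 contribute their day counts.
Then 7 days into February 2014.
Total: 12 + 30 + 31 + 30 + 31 + 31 + 28 + 31 + 30 + 31 + 30 + 31 + 31 + 30 + 31 + 30 + 31 + 31 + 29 + 31 + 30 + 31 + 30 + 31 + 31 + 30 + 31 + 30 + 31 + 31 + 28 + 31 + 30 + 31 + 30 + 31 + 31 + 30 + 31 + 30 + 31 + 31 + 7 = 1268.

1268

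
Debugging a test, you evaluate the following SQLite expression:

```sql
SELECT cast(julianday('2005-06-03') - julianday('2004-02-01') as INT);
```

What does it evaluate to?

488

28 days remain in February 2004 after the 1st (29 − 1).
Full months from March 2004 through May 2005 contribute their day counts.
Then 3 days into June 2005.
Total: 28 + 31 + 30 + 31 + 30 + 31 + 31 + 30 + 31 + 30 + 31 + 31 + 28 + 31 + 30 + 31 + 3 = 488.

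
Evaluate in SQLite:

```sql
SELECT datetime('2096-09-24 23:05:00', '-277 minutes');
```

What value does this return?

2096-09-24 18:28:00

277 minutes = 4h 37m; -277 minutes from 2096-09-24 23:05:00 is 2096-09-24 18:28:00.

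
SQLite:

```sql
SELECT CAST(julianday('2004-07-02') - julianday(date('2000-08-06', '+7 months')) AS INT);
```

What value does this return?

Adding +7 months to 2000-08-06 gives 2001-03-06.
25 days remain in March 2001 after the 6th (31 − 6).
Full months from April 2001 through June 2004 contribute their day counts.
Then 2 days into July 2004.
Total: 25 + 30 + 31 + 30 + 31 + 31 + 30 + 31 + 30 + 31 + 31 + 28 + 31 + 30 + 31 + 30 + 31 + 31 + 30 + 31 + 30 + 31 + 31 + 28 + 31 + 30 + 31 + 30 + 31 + 31 + 30 + 31 + 30 + 31 + 31 + 29 + 31 + 30 + 31 + 30 + 2 = 1214.

1214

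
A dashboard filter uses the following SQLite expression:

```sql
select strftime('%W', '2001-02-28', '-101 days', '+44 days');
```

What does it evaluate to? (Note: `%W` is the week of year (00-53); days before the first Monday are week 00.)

01

First apply '-101 days', '+44 days': 2001-02-28 → 2001-01-02.
2001-01-02 is a Tuesday. SQLite's %W counts Mondays since the year started; the result is 01.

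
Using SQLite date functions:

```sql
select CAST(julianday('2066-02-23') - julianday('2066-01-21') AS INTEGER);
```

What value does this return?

33

10 days remain in January 2066 after the 21st (31 − 21).
Then 23 days into February 2066.
Total: 10 + 23 = 33.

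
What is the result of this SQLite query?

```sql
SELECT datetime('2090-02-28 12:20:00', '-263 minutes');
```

2090-02-28 07:57:00

263 minutes = 4h 23m; -263 minutes from 2090-02-28 12:20:00 is 2090-02-28 07:57:00.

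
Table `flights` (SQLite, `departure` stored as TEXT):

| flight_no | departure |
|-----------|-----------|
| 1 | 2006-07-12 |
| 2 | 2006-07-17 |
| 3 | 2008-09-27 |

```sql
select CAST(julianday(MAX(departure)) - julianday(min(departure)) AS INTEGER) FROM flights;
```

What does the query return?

MIN = 2006-07-12, MAX = 2008-09-27.
19 days remain in July 2006 after the 12th (31 − 12).
Full months from August 2006 through August 2008 contribute their day counts.
Then 27 days into September 2008.
Total: 19 + 31 + 30 + 31 + 30 + 31 + 31 + 28 + 31 + 30 + 31 + 30 + 31 + 31 + 30 + 31 + 30 + 31 + 31 + 29 + 31 + 30 + 31 + 30 + 31 + 31 + 27 = 808.

808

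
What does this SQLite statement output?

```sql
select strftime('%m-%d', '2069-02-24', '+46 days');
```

04-11

First apply '+46 days': 2069-02-24 → 2069-04-11.
`%m-%d` extracts the month-day: 04-11.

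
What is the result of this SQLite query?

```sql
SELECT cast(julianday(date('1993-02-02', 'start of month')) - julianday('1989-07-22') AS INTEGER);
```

1290

`start of month` rewinds 1993-02-02 to 1993-02-01.
9 days remain in July 1989 after the 22nd (31 − 22).
Full months from August 1989 through January 1993 contribute their day counts.
Then 1 day into February 1993.
Total: 9 + 31 + 30 + 31 + 30 + 31 + 31 + 28 + 31 + 30 + 31 + 30 + 31 + 31 + 30 + 31 + 30 + 31 + 31 + 28 + 31 + 30 + 31 + 30 + 31 + 31 + 30 + 31 + 30 + 31 + 31 + 29 + 31 + 30 + 31 + 30 + 31 + 31 + 30 + 31 + 30 + 31 + 31 + 1 = 1290.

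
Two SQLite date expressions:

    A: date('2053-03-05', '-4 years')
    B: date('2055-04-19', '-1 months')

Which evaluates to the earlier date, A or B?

A = 2049-03-05.
B = 2055-03-19.
A is earlier.

A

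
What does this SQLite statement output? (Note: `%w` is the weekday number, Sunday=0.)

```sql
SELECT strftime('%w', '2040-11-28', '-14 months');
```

3

First apply '-14 months': 2040-11-28 → 2039-09-28.
2039-09-28 is a Wednesday; with Sunday=0 that is 3.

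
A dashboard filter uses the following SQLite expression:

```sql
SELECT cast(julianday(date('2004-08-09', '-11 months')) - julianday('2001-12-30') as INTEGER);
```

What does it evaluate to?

618

Adding -11 months to 2004-08-09 gives 2003-09-09.
1 day remains in December 2001 after the 30th (31 − 30).
Full months from January 2002 through August 2003 contribute their day counts.
Then 9 days into September 2003.
Total: 1 + 31 + 28 + 31 + 30 + 31 + 30 + 31 + 31 + 30 + 31 + 30 + 31 + 31 + 28 + 31 + 30 + 31 + 30 + 31 + 31 + 9 = 618.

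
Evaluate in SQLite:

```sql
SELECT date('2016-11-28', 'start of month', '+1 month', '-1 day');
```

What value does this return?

2016-11-30

`start of month` rewinds 2016-11-28 to 2016-11-01.
Adding +1 month to 2016-11-01 gives 2016-12-01.
Going back 1 day from 2016-12-01 reaches 2016-11-30 (last day of November, 30 days).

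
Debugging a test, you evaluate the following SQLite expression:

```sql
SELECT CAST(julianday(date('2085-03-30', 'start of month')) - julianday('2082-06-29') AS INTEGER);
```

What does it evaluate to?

976

`start of month` rewinds 2085-03-30 to 2085-03-01.
1 day remains in June 2082 after the 29th (30 − 29).
Full months from July 2082 through February 2085 contribute their day counts.
Then 1 day into March 2085.
Total: 1 + 31 + 31 + 30 + 31 + 30 + 31 + 31 + 28 + 31 + 30 + 31 + 30 + 31 + 31 + 30 + 31 + 30 + 31 + 31 + 29 + 31 + 30 + 31 + 30 + 31 + 31 + 30 + 31 + 30 + 31 + 31 + 28 + 1 = 976.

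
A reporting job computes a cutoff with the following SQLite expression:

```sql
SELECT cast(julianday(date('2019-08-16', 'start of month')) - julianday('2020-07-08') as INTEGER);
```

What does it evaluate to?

`start of month` rewinds 2019-08-16 to 2019-08-01.
30 days remain in August 2019 after the 1st (31 − 1).
Full months from September 2019 through June 2020 contribute their day counts.
Then 8 days into July 2020.
Total: 30 + 30 + 31 + 30 + 31 + 31 + 29 + 31 + 30 + 31 + 30 + 8 = 342.
The subtraction is earlier − later, so the result is −342 → -342.

-342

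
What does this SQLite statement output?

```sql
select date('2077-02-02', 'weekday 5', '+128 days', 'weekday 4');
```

2077-06-17

`weekday 5` advances to the next Friday; 2077-02-02 is a Tuesday, so it moves forward to 2077-02-05.
Applying '+128 days' to 2077-02-05: counting 128 days forward gives 2077-06-13.
`weekday 4` advances to the next Thursday; 2077-06-13 is a Sunday, so it moves forward to 2077-06-17.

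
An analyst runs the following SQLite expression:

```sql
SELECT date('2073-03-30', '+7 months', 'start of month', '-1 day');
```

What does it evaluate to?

2073-09-30

Adding +7 months to 2073-03-30 gives 2073-10-30.
`start of month` rewinds 2073-10-30 to 2073-10-01.
Going back 1 day from 2073-10-01 reaches 2073-09-30 (last day of September, 30 days).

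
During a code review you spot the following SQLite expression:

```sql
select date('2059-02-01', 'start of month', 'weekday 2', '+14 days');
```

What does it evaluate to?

`start of month` rewinds 2059-02-01 to 2059-02-01.
`weekday 2` advances to the next Tuesday; 2059-02-01 is a Saturday, so it moves forward to 2059-02-04.
Advancing 14 more days within February lands on 2059-02-18.

2059-02-18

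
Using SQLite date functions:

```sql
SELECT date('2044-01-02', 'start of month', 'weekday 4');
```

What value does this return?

2044-01-07

`start of month` rewinds 2044-01-02 to 2044-01-01.
`weekday 4` advances to the next Thursday; 2044-01-01 is a Friday, so it moves forward to 2044-01-07.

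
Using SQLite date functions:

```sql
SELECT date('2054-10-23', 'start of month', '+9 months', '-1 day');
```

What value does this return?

2055-06-30

`start of month` rewinds 2054-10-23 to 2054-10-01.
Adding +9 months to 2054-10-01 gives 2055-07-01.
Going back 1 day from 2055-07-01 reaches 2055-06-30 (last day of June, 30 days).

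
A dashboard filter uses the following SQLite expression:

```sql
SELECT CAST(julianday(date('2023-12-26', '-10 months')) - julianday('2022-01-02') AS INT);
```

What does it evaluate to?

420

Adding -10 months to 2023-12-26 gives 2023-02-26.
29 days remain in January 2022 after the 2nd (31 − 2).
Full months from February 2022 through January 2023 contribute their day counts.
Then 26 days into February 2023.
Total: 29 + 28 + 31 + 30 + 31 + 30 + 31 + 31 + 30 + 31 + 30 + 31 + 31 + 26 = 420.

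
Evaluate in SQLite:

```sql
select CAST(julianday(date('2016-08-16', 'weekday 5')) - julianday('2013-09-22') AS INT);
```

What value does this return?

1062

`weekday 5` advances to the next Friday; 2016-08-16 is a Tuesday, so it moves forward to 2016-08-19.
8 days remain in September 2013 after the 22nd (30 − 22).
Full months from October 2013 through July 2016 contribute their day counts.
Then 19 days into August 2016.
Total: 8 + 31 + 30 + 31 + 31 + 28 + 31 + 30 + 31 + 30 + 31 + 31 + 30 + 31 + 30 + 31 + 31 + 28 + 31 + 30 + 31 + 30 + 31 + 31 + 30 + 31 + 30 + 31 + 31 + 29 + 31 + 30 + 31 + 30 + 31 + 19 = 1062.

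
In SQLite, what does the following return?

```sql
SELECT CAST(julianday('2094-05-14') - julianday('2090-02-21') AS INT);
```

1543

7 days remain in February 2090 after the 21st (28 − 21).
Full months from March 2090 through April 2094 contribute their day counts.
Then 14 days into May 2094.
Total: 7 + 31 + 30 + 31 + 30 + 31 + 31 + 30 + 31 + 30 + 31 + 31 + 28 + 31 + 30 + 31 + 30 + 31 + 31 + 30 + 31 + 30 + 31 + 31 + 29 + 31 + 30 + 31 + 30 + 31 + 31 + 30 + 31 + 30 + 31 + 31 + 28 + 31 + 30 + 31 + 30 + 31 + 31 + 30 + 31 + 30 + 31 + 31 + 28 + 31 + 30 + 14 = 1543.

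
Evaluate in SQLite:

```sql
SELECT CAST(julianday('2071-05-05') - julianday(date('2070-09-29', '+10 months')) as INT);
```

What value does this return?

-85

Adding +10 months to 2070-09-29 gives 2071-07-29.
26 days remain in May 2071 after the 5th (31 − 5).
June 2071: 30 days.
Then 29 days into July 2071.
Total: 26 + 30 + 29 = 85.
The subtraction is earlier − later, so the result is −85 → -85.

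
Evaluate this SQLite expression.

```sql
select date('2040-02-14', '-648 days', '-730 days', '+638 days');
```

Applying '-648 days' to 2040-02-14: counting 648 days back gives 2038-05-07.
Applying '-730 days' to 2038-05-07: counting 730 days back gives 2036-05-07.
Applying '+638 days' to 2036-05-07: counting 638 days forward gives 2038-02-04.

2038-02-04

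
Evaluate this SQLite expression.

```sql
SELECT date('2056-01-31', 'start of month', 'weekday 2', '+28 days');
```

`start of month` rewinds 2056-01-31 to 2056-01-01.
`weekday 2` advances to the next Tuesday; 2056-01-01 is a Saturday, so it moves forward to 2056-01-04.
January 2056 has 31 days; 27 remain after the 4th, so 28 days reach 2056-02-01.

2056-02-01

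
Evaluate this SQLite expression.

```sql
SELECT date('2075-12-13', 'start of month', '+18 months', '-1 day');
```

2077-05-31

`start of month` rewinds 2075-12-13 to 2075-12-01.
Adding +18 months to 2075-12-01 gives 2077-06-01.
Going back 1 day from 2077-06-01 reaches 2077-05-31 (last day of May, 31 days).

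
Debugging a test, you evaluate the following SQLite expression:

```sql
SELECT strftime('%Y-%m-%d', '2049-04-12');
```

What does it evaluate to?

2049-04-12

`%Y-%m-%d` extracts the ISO date: 2049-04-12.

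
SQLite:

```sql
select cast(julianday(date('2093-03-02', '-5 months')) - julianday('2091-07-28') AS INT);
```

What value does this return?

432

Adding -5 months to 2093-03-02 gives 2092-10-02.
3 days remain in July 2091 after the 28th (31 − 28).
Full months from August 2091 through September 2092 contribute their day counts.
Then 2 days into October 2092.
Total: 3 + 31 + 30 + 31 + 30 + 31 + 31 + 29 + 31 + 30 + 31 + 30 + 31 + 31 + 30 + 2 = 432.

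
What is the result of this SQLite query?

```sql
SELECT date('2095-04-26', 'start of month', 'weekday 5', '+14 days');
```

2095-04-15

`start of month` rewinds 2095-04-26 to 2095-04-01.
`weekday 5` advances to the next Friday; 2095-04-01 is already a Friday, so it stays at 2095-04-01.
Advancing 14 more days within April lands on 2095-04-15.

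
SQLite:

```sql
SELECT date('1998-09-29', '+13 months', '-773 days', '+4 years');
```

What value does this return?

2001-09-16

Adding +13 months to 1998-09-29 gives 1999-10-29.
Applying '-773 days' to 1999-10-29: counting 773 days back gives 1997-09-16.
Adding +4 years to 1997-09-16 gives 2001-09-16.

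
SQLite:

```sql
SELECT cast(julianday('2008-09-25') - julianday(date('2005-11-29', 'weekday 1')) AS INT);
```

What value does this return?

1025

`weekday 1` advances to the next Monday; 2005-11-29 is a Tuesday, so it moves forward to 2005-12-05.
26 days remain in December 2005 after the 5th (31 − 5).
Full months from January 2006 through August 2008 contribute their day counts.
Then 25 days into September 2008.
Total: 26 + 31 + 28 + 31 + 30 + 31 + 30 + 31 + 31 + 30 + 31 + 30 + 31 + 31 + 28 + 31 + 30 + 31 + 30 + 31 + 31 + 30 + 31 + 30 + 31 + 31 + 29 + 31 + 30 + 31 + 30 + 31 + 31 + 25 = 1025.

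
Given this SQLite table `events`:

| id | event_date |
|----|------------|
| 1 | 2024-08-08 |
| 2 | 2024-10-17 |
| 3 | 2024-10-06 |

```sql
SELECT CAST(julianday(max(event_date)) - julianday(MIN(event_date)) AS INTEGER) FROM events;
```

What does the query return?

70

MIN = 2024-08-08, MAX = 2024-10-17.
23 days remain in August 2024 after the 8th (31 − 8).
September 2024: 30 days.
Then 17 days into October 2024.
Total: 23 + 30 + 17 = 70.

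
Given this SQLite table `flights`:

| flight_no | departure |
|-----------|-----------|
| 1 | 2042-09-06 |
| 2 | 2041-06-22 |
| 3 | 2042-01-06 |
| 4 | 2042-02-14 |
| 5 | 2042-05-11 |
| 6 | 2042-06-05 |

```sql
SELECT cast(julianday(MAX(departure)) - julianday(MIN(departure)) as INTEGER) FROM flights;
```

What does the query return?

MIN = 2041-06-22, MAX = 2042-09-06.
8 days remain in June 2041 after the 22nd (30 − 22).
Full months from July 2041 through August 2042 contribute their day counts.
Then 6 days into September 2042.
Total: 8 + 31 + 31 + 30 + 31 + 30 + 31 + 31 + 28 + 31 + 30 + 31 + 30 + 31 + 31 + 6 = 441.

441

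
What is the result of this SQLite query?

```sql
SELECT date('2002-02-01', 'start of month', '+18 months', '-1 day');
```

2003-07-31

`start of month` rewinds 2002-02-01 to 2002-02-01.
Adding +18 months to 2002-02-01 gives 2003-08-01.
Going back 1 day from 2003-08-01 reaches 2003-07-31 (last day of July, 31 days).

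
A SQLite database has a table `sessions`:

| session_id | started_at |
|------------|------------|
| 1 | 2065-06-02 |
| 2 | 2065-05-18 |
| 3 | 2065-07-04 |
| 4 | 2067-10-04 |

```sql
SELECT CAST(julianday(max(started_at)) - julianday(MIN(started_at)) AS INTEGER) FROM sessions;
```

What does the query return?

MIN = 2065-05-18, MAX = 2067-10-04.
13 days remain in May 2065 after the 18th (31 − 18).
Full months from June 2065 through September 2067 contribute their day counts.
Then 4 days into October 2067.
Total: 13 + 30 + 31 + 31 + 30 + 31 + 30 + 31 + 31 + 28 + 31 + 30 + 31 + 30 + 31 + 31 + 30 + 31 + 30 + 31 + 31 + 28 + 31 + 30 + 31 + 30 + 31 + 31 + 30 + 4 = 869.

869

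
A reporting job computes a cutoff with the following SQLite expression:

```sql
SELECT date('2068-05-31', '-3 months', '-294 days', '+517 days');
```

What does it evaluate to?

2068-10-11

Adding -3 months to 2068-05-31 targets 2068-02-31. February 2068 has only 29 days, so SQLite normalizes the 2-day overflow forward to 2068-03-02.
Applying '-294 days' to 2068-03-02: counting 294 days back gives 2067-05-13.
Applying '+517 days' to 2067-05-13: counting 517 days forward gives 2068-10-11.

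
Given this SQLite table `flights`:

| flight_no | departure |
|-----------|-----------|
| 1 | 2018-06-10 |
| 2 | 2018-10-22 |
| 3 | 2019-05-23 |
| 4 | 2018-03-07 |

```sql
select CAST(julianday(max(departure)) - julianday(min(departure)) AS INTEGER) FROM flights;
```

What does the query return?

442

MIN = 2018-03-07, MAX = 2019-05-23.
24 days remain in March 2018 after the 7th (31 − 7).
Full months from April 2018 through April 2019 contribute their day counts.
Then 23 days into May 2019.
Total: 24 + 30 + 31 + 30 + 31 + 31 + 30 + 31 + 30 + 31 + 31 + 28 + 31 + 30 + 23 = 442.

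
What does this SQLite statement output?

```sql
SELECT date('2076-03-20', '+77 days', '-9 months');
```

Applying '+77 days' to 2076-03-20: counting 77 days forward gives 2076-06-05.
Adding -9 months to 2076-06-05 gives 2075-09-05.

2075-09-05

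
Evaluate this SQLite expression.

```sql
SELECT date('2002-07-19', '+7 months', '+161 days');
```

Adding +7 months to 2002-07-19 gives 2003-02-19.
Applying '+161 days' to 2003-02-19: counting 161 days forward gives 2003-07-30.

2003-07-30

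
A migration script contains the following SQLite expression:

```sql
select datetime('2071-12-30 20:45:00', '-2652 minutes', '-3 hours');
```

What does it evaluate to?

2071-12-28 21:33:00

2652 minutes = 44h 12m; -2652 minutes from 2071-12-30 20:45:00 is 2071-12-29 00:33:00 (crosses midnight).
-3 hours from 2071-12-29 00:33:00 is 2071-12-28 21:33:00 (crosses midnight).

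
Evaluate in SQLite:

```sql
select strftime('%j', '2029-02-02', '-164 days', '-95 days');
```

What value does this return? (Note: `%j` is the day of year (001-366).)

First apply '-164 days', '-95 days': 2029-02-02 → 2028-05-19.
Day-of-year for 2028-05-19: days since 2028-01-01 inclusive = 140, zero-padded to 140.

140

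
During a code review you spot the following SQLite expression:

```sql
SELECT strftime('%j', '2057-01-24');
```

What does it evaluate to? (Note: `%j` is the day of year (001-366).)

024

Day-of-year for 2057-01-24: days since 2057-01-01 inclusive = 24, zero-padded to 024.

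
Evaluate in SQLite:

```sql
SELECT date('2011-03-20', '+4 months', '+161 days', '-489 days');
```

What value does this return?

2010-08-26

Adding +4 months to 2011-03-20 gives 2011-07-20.
Applying '+161 days' to 2011-07-20: counting 161 days forward gives 2011-12-28.
Applying '-489 days' to 2011-12-28: counting 489 days back gives 2010-08-26.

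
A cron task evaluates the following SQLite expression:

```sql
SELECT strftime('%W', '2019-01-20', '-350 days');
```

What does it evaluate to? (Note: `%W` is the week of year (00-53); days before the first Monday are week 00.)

First apply '-350 days': 2019-01-20 → 2018-02-04.
2018-02-04 is a Sunday. SQLite's %W counts Mondays since the year started; the result is 05.

05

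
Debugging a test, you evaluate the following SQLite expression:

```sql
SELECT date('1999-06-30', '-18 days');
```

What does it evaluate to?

Going back 18 days within June lands on 1999-06-12.

1999-06-12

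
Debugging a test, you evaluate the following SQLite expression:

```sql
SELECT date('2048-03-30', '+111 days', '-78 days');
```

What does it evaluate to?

Applying '+111 days' to 2048-03-30: counting 111 days forward gives 2048-07-19.
Applying '-78 days' to 2048-07-19: counting 78 days back gives 2048-05-02.

2048-05-02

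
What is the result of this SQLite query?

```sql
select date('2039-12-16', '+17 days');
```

December 2039 has 31 days; 15 remain after the 16th, so 16 days reach 2040-01-01.
Advancing 1 more day within January lands on 2040-01-02.

2040-01-02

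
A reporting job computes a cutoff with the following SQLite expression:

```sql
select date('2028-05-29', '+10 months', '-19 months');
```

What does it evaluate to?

Adding +10 months to 2028-05-29 gives 2029-03-29.
Adding -19 months to 2029-03-29 gives 2027-08-29.

2027-08-29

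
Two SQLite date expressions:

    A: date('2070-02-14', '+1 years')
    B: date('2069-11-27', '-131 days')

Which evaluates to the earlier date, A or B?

B

A = 2071-02-14.
B = 2069-07-19.
B is earlier.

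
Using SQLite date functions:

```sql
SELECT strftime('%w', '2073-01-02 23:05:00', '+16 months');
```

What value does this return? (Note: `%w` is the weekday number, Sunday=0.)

3

First apply '+16 months': 2073-01-02 23:05:00 → 2074-05-02 23:05:00.
2074-05-02 is a Wednesday; with Sunday=0 that is 3.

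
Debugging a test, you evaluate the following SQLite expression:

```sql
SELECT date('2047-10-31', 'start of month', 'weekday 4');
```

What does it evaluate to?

`start of month` rewinds 2047-10-31 to 2047-10-01.
`weekday 4` advances to the next Thursday; 2047-10-01 is a Tuesday, so it moves forward to 2047-10-03.

2047-10-03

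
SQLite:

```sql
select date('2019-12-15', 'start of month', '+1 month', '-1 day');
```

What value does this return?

`start of month` rewinds 2019-12-15 to 2019-12-01.
Adding +1 month to 2019-12-01 gives 2020-01-01.
Going back 1 day from 2020-01-01 reaches 2019-12-31 (last day of December, 31 days).

2019-12-31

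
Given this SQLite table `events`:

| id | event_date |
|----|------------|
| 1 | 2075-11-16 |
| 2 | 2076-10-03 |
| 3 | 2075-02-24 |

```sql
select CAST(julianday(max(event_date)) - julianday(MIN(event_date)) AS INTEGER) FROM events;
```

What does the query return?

MIN = 2075-02-24, MAX = 2076-10-03.
4 days remain in February 2075 after the 24th (28 − 24).
Full months from March 2075 through September 2076 contribute their day counts.
Then 3 days into October 2076.
Total: 4 + 31 + 30 + 31 + 30 + 31 + 31 + 30 + 31 + 30 + 31 + 31 + 29 + 31 + 30 + 31 + 30 + 31 + 31 + 30 + 3 = 587.

587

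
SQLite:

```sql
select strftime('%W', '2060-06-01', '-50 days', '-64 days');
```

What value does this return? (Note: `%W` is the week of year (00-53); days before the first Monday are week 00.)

First apply '-50 days', '-64 days': 2060-06-01 → 2060-02-08.
2060-02-08 is a Sunday. SQLite's %W counts Mondays since the year started; the result is 05.

05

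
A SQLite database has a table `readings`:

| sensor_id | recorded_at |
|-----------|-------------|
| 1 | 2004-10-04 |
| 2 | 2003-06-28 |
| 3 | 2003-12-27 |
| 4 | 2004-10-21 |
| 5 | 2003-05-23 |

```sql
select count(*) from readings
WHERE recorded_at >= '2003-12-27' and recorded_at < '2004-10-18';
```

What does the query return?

2

Rows in [2003-12-27, 2004-10-18): 2004-10-04, 2003-12-27 → 2 rows.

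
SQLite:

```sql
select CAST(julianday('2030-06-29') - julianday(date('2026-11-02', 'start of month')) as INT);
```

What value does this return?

1336

`start of month` rewinds 2026-11-02 to 2026-11-01.
29 days remain in November 2026 after the 1st (30 − 1).
Full months from December 2026 through May 2030 contribute their day counts.
Then 29 days into June 2030.
Total: 29 + 31 + 31 + 28 + 31 + 30 + 31 + 30 + 31 + 31 + 30 + 31 + 30 + 31 + 31 + 29 + 31 + 30 + 31 + 30 + 31 + 31 + 30 + 31 + 30 + 31 + 31 + 28 + 31 + 30 + 31 + 30 + 31 + 31 + 30 + 31 + 30 + 31 + 31 + 28 + 31 + 30 + 31 + 29 = 1336.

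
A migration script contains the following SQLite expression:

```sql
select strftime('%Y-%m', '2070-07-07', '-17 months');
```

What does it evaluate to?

First apply '-17 months': 2070-07-07 → 2069-02-07.
`%Y-%m` extracts the year-month: 2069-02.

2069-02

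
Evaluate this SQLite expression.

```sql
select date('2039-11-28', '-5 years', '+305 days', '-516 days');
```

Adding -5 years to 2039-11-28 gives 2034-11-28.
Applying '+305 days' to 2034-11-28: counting 305 days forward gives 2035-09-29.
Applying '-516 days' to 2035-09-29: counting 516 days back gives 2034-05-01.

2034-05-01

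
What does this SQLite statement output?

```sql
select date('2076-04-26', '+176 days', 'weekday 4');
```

2076-10-22

Applying '+176 days' to 2076-04-26: counting 176 days forward gives 2076-10-19.
`weekday 4` advances to the next Thursday; 2076-10-19 is a Monday, so it moves forward to 2076-10-22.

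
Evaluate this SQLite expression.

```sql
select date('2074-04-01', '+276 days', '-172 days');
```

Applying '+276 days' to 2074-04-01: counting 276 days forward gives 2075-01-02.
Applying '-172 days' to 2075-01-02: counting 172 days back gives 2074-07-14.

2074-07-14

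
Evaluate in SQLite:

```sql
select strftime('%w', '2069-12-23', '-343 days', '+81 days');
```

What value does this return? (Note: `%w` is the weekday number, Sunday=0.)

First apply '-343 days', '+81 days': 2069-12-23 → 2069-04-05.
2069-04-05 is a Friday; with Sunday=0 that is 5.

5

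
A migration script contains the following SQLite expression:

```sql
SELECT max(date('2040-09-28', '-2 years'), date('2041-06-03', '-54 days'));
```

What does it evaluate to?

2041-04-10

date('2040-09-28', '-2 years') → 2038-09-28.
date('2041-06-03', '-54 days') → 2041-04-10.
Later of the two is 2041-04-10.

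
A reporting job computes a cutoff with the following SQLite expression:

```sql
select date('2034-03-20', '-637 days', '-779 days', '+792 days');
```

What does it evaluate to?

Applying '-637 days' to 2034-03-20: counting 637 days back gives 2032-06-21.
Applying '-779 days' to 2032-06-21: counting 779 days back gives 2030-05-04.
Applying '+792 days' to 2030-05-04: counting 792 days forward gives 2032-07-04.

2032-07-04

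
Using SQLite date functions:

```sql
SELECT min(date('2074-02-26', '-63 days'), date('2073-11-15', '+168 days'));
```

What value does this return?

date('2074-02-26', '-63 days') → 2073-12-25.
date('2073-11-15', '+168 days') → 2074-05-02.
Earlier of the two is 2073-12-25.

2073-12-25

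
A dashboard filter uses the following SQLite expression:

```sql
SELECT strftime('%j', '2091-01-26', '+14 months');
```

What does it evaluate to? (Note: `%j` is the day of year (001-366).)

086

First apply '+14 months': 2091-01-26 → 2092-03-26.
Day-of-year for 2092-03-26: days since 2092-01-01 inclusive = 86, zero-padded to 086.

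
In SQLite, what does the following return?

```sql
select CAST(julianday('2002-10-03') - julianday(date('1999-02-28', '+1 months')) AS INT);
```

1285

Adding +1 month to 1999-02-28 gives 1999-03-28.
3 days remain in March 1999 after the 28th (31 − 28).
Full months from April 1999 through September 2002 contribute their day counts.
Then 3 days into October 2002.
Total: 3 + 30 + 31 + 30 + 31 + 31 + 30 + 31 + 30 + 31 + 31 + 29 + 31 + 30 + 31 + 30 + 31 + 31 + 30 + 31 + 30 + 31 + 31 + 28 + 31 + 30 + 31 + 30 + 31 + 31 + 30 + 31 + 30 + 31 + 31 + 28 + 31 + 30 + 31 + 30 + 31 + 31 + 30 + 3 = 1285.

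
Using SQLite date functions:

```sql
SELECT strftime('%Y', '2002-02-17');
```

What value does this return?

2002

`%Y` extracts the 4-digit year: 2002.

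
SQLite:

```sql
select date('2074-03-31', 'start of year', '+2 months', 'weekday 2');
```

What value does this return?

2074-03-06

`start of year` rewinds 2074-03-31 to 2074-01-01.
Adding +2 months to 2074-01-01 gives 2074-03-01.
`weekday 2` advances to the next Tuesday; 2074-03-01 is a Thursday, so it moves forward to 2074-03-06.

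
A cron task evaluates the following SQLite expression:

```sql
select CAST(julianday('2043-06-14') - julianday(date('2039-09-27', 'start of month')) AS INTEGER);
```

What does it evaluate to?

1382

`start of month` rewinds 2039-09-27 to 2039-09-01.
29 days remain in September 2039 after the 1st (30 − 1).
Full months from October 2039 through May 2043 contribute their day counts.
Then 14 days into June 2043.
Total: 29 + 31 + 30 + 31 + 31 + 29 + 31 + 30 + 31 + 30 + 31 + 31 + 30 + 31 + 30 + 31 + 31 + 28 + 31 + 30 + 31 + 30 + 31 + 31 + 30 + 31 + 30 + 31 + 31 + 28 + 31 + 30 + 31 + 30 + 31 + 31 + 30 + 31 + 30 + 31 + 31 + 28 + 31 + 30 + 31 + 14 = 1382.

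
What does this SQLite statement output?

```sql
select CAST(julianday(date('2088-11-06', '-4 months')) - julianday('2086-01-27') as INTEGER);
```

Adding -4 months to 2088-11-06 gives 2088-07-06.
4 days remain in January 2086 after the 27th (31 − 27).
Full months from February 2086 through June 2088 contribute their day counts.
Then 6 days into July 2088.
Total: 4 + 28 + 31 + 30 + 31 + 30 + 31 + 31 + 30 + 31 + 30 + 31 + 31 + 28 + 31 + 30 + 31 + 30 + 31 + 31 + 30 + 31 + 30 + 31 + 31 + 29 + 31 + 30 + 31 + 30 + 6 = 891.

891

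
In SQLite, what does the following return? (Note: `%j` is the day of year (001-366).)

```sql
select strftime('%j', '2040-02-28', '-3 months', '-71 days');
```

First apply '-3 months', '-71 days': 2040-02-28 → 2039-09-18.
Day-of-year for 2039-09-18: days since 2039-01-01 inclusive = 261, zero-padded to 261.

261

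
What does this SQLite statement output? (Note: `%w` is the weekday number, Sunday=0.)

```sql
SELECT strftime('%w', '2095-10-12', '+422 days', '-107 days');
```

First apply '+422 days', '-107 days': 2095-10-12 → 2096-08-22.
2096-08-22 is a Wednesday; with Sunday=0 that is 3.

3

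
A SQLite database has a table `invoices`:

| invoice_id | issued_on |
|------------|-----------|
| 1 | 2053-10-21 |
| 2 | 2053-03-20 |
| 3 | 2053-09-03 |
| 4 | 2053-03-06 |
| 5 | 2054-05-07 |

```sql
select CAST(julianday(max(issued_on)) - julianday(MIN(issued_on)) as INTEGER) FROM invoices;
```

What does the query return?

MIN = 2053-03-06, MAX = 2054-05-07.
25 days remain in March 2053 after the 6th (31 − 6).
Full months from April 2053 through April 2054 contribute their day counts.
Then 7 days into May 2054.
Total: 25 + 30 + 31 + 30 + 31 + 31 + 30 + 31 + 30 + 31 + 31 + 28 + 31 + 30 + 7 = 427.

427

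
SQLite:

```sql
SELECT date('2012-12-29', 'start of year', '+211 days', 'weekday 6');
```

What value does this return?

`start of year` rewinds 2012-12-29 to 2012-01-01.
Applying '+211 days' to 2012-01-01: counting 211 days forward gives 2012-07-30.
`weekday 6` advances to the next Saturday; 2012-07-30 is a Monday, so it moves forward to 2012-08-04.

2012-08-04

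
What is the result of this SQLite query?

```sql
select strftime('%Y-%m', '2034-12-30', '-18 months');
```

2033-06

First apply '-18 months': 2034-12-30 → 2033-06-30.
`%Y-%m` extracts the year-month: 2033-06.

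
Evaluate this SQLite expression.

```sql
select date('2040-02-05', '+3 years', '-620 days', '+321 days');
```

2042-04-12

Adding +3 years to 2040-02-05 gives 2043-02-05.
Applying '-620 days' to 2043-02-05: counting 620 days back gives 2041-05-26.
Applying '+321 days' to 2041-05-26: counting 321 days forward gives 2042-04-12.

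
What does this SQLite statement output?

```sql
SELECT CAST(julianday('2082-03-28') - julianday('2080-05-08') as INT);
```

23 days remain in May 2080 after the 8th (31 − 8).
Full months from June 2080 through February 2082 contribute their day counts.
Then 28 days into March 2082.
Total: 23 + 30 + 31 + 31 + 30 + 31 + 30 + 31 + 31 + 28 + 31 + 30 + 31 + 30 + 31 + 31 + 30 + 31 + 30 + 31 + 31 + 28 + 28 = 689.

689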